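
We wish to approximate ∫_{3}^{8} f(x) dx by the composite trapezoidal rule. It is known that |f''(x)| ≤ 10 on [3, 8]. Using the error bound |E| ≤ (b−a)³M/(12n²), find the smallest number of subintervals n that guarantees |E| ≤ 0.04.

52

Need 1250/(12n²) ≤ 0.04.
n² ≥ 1250/(12·0.04) = 2604.17 ⇒ n ≥ 51.0310, so the smallest n is 52.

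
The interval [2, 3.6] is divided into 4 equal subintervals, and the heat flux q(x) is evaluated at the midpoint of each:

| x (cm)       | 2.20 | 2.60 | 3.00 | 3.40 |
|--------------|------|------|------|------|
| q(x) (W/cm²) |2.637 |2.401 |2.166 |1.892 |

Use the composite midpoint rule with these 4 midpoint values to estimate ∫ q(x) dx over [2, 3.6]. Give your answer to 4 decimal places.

h = 0.4, n = 4.
h·[y(m₁) + y(m₂) + y(m₃) + y(m₄)] = 0.4·(9.096) = 3.6384.

3.6384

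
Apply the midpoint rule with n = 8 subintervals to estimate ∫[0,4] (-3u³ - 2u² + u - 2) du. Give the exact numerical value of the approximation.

h = (4 − 0)/8 = 0.5.
Midpoints m₁,…,m₈ = 0.25, 0.75, 1.25, 1.75, 2.25, 2.75, 3.25, 3.75.
f(m₁)=-1.921875, f(m₂)=-3.640625, f(m₃)=-9.734375, f(m₄)=-22.453125, f(m₅)=-44.046875, f(m₆)=-76.765625, f(m₇)=-122.859375, f(m₈)=-184.578125.
h·[f(m₁) + f(m₂) + f(m₃) + f(m₄) + f(m₅) + f(m₆) + f(m₇) + f(m₈)] = 0.5·(-466) = -233.

-233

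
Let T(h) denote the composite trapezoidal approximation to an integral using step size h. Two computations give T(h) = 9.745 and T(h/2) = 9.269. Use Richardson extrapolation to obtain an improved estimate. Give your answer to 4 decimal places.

9.1103

R = (4·T(h/2) − T(h)) / 3 = (4·9.269 − 9.745)/3 = (27.331)/3 = 9.1103.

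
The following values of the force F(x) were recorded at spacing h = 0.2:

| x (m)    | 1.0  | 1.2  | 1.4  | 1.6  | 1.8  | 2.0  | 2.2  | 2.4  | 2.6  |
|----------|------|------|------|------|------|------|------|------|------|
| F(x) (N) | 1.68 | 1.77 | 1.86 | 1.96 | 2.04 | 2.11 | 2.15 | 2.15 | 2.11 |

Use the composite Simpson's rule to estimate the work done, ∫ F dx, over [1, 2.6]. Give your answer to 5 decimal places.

3.19000

h = 0.2, n = 8.
(h/3)·[y₀ + 4y₁ + 2y₂ + 4y₃ + 2y₄ + 4y₅ + 2y₆ + 4y₇ + y₈] = 0.066667·(47.85) = 3.19000.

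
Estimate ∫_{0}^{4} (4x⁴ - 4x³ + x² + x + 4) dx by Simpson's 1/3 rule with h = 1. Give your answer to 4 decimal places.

h = (4 − 0)/4 = 1.
Nodes x₀,…,x₄ = 0, 1, 2, 3, 4.
f(x) = 4x⁴ - 4x³ + x² + x + 4: f₀=4, f₁=6, f₂=42, f₃=232, f₄=792.
(h/3)·[f₀ + 4f₁ + 2f₂ + 4f₃ + f₄] = 0.333333·(1832) = 610.6667.

610.6667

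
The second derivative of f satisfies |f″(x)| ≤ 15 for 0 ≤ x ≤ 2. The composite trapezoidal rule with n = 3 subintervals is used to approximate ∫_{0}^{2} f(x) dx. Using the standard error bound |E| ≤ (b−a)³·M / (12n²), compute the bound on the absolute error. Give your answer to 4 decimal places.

1.1111

|E| ≤ (2)³·15 / (12·3²) = 120/108 = 1.1111.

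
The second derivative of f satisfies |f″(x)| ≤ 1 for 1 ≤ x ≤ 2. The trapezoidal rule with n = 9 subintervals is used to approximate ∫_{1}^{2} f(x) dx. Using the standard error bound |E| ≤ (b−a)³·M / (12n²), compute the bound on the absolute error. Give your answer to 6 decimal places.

|E| ≤ (1)³·1 / (12·9²) = 1/972 = 0.001029.

0.001029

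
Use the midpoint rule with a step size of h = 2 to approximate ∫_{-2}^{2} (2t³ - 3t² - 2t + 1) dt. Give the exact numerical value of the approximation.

-8

h = (2 − (-2))/2 = 2.
Midpoints m₁,…,m₂ = -1, 1.
f(m₁)=-2, f(m₂)=-2.
h·[f(m₁) + f(m₂)] = 2·(-4) = -8.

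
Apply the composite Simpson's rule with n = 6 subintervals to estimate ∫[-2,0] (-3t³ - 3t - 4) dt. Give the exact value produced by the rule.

10

h = (0 − (-2))/6 = 0.333333.
Nodes t₀,…,t₆ = -2, -1.666667, -1.333333, -1, -0.666667, -0.333333, 0.
f(t) = -3t³ - 3t - 4: f₀=26, f₁=14.888889, f₂=7.111111, f₃=2, f₄=-1.111111, f₅=-2.888889, f₆=-4.
(h/3)·[f₀ + 4f₁ + 2f₂ + 4f₃ + 2f₄ + 4f₅ + f₆] = 0.111111·(90) = 10.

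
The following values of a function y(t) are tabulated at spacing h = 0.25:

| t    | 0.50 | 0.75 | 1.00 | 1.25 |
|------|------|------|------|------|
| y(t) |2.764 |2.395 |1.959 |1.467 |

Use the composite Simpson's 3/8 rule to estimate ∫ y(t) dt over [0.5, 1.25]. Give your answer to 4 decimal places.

1.6212

h = 0.25, n = 3.
(3h/8)·[y₀ + 3y₁ + 3y₂ + y₃] = 0.09375·(17.293) = 1.6212.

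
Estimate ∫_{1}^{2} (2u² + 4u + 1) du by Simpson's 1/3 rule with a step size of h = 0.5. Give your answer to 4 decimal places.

h = (2 − 1)/2 = 0.5.
Nodes u₀,…,u₂ = 1, 1.5, 2.
f(u) = 2u² + 4u + 1: f₀=7, f₁=11.5, f₂=17.
(h/3)·[f₀ + 4f₁ + f₂] = 0.166667·(70) = 11.6667.

11.6667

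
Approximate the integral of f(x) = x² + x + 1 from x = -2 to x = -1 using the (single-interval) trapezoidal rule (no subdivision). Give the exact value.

2

T = (b−a)/2 · [f(-2) + f(-1)] = 0.5·[3 + 1] = 2.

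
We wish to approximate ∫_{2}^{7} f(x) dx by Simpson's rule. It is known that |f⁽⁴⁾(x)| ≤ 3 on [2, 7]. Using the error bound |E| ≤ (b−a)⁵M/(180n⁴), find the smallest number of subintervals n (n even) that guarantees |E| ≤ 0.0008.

Need 9375/(180n⁴) ≤ 0.0008.
n⁴ ≥ 9375/(180·0.0008) = 65104.2 ⇒ n ≥ 15.9736, so the smallest even n is 16. (n must be even for Simpson's rule.)

16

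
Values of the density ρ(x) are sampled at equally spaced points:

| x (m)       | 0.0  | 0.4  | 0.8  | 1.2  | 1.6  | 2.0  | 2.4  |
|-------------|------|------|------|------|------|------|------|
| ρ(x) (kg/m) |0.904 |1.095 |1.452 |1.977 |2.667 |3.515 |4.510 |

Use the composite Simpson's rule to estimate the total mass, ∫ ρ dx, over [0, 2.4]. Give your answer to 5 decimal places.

h = 0.4, n = 6.
(h/3)·[y₀ + 4y₁ + 2y₂ + 4y₃ + 2y₄ + 4y₅ + y₆] = 0.133333·(40.000) = 5.33333.

5.33333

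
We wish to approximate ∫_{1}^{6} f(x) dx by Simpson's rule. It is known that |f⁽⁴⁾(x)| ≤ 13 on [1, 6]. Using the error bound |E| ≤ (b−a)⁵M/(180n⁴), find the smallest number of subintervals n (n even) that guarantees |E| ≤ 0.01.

14

Need 40625/(180n⁴) ≤ 0.01.
n⁴ ≥ 40625/(180·0.01) = 22569.4 ⇒ n ≥ 12.2569, so the smallest even n is 14. (n must be even for Simpson's rule.)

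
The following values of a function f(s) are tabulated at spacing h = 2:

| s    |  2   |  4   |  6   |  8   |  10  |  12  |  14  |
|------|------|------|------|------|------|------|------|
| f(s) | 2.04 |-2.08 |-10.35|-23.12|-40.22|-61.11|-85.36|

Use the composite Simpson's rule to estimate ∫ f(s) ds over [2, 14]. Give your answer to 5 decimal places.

h = 2, n = 6.
(h/3)·[y₀ + 4y₁ + 2y₂ + 4y₃ + 2y₄ + 4y₅ + y₆] = 0.666667·(-529.70) = -353.13333.

-353.13333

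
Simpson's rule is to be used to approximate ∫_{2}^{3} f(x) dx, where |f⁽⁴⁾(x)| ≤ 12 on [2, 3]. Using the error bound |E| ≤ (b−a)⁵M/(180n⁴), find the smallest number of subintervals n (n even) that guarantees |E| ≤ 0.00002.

8

Need 12/(180n⁴) ≤ 0.00002.
n⁴ ≥ 12/(180·0.00002) = 3333.33 ⇒ n ≥ 7.5984, so the smallest even n is 8. (n must be even for Simpson's rule.)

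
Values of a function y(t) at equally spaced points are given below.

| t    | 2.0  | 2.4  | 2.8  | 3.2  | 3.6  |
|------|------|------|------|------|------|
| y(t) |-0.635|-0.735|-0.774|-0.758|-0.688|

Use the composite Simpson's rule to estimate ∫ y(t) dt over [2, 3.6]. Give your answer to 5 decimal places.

h = 0.4, n = 4.
(h/3)·[y₀ + 4y₁ + 2y₂ + 4y₃ + y₄] = 0.133333·(-8.843) = -1.17907.

-1.17907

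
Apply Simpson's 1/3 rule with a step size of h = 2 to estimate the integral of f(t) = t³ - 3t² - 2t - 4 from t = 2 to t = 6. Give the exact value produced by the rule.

h = (6 − 2)/2 = 2.
Nodes t₀,…,t₂ = 2, 4, 6.
f(t) = t³ - 3t² - 2t - 4: f₀=-12, f₁=4, f₂=92.
(h/3)·[f₀ + 4f₁ + f₂] = 0.666667·(96) = 64.

64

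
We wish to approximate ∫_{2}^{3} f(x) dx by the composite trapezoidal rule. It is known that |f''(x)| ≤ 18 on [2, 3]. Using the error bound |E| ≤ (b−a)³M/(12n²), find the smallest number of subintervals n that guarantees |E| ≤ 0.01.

Need 18/(12n²) ≤ 0.01.
n² ≥ 18/(12·0.01) = 150 ⇒ n ≥ 12.2474, so the smallest n is 13.

13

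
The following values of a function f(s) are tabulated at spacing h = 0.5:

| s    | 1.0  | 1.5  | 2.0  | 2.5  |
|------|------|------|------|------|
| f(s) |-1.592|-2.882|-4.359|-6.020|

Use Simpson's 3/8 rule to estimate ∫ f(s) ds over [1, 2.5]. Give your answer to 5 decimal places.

h = 0.5, n = 3.
(3h/8)·[y₀ + 3y₁ + 3y₂ + y₃] = 0.1875·(-29.335) = -5.50031.

-5.50031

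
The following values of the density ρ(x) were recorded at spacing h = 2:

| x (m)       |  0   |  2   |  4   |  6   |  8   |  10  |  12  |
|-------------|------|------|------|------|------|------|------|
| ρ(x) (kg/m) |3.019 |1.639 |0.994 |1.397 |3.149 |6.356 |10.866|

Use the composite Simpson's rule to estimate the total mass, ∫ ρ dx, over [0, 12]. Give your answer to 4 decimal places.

39.8260

h = 2, n = 6.
(h/3)·[y₀ + 4y₁ + 2y₂ + 4y₃ + 2y₄ + 4y₅ + y₆] = 0.666667·(59.739) = 39.8260.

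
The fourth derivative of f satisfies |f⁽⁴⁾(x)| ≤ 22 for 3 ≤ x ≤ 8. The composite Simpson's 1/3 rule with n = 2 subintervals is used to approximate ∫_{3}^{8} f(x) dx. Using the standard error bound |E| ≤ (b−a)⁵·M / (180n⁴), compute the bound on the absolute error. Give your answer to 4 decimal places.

|E| ≤ (5)⁵·22 / (180·2⁴) = 68750/2880 = 23.8715.

23.8715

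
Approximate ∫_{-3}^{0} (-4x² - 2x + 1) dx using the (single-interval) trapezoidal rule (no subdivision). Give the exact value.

-42

T = (b−a)/2 · [f(-3) + f(0)] = 1.5·[(-29) + 1] = -42.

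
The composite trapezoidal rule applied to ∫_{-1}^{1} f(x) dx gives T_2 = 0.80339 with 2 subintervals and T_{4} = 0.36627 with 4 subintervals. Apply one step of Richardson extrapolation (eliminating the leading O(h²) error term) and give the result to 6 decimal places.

R = (4·T_{4} − T_2) / 3 = (4·0.36627 − 0.80339)/3 = (0.66169)/3 = 0.220563.

0.220563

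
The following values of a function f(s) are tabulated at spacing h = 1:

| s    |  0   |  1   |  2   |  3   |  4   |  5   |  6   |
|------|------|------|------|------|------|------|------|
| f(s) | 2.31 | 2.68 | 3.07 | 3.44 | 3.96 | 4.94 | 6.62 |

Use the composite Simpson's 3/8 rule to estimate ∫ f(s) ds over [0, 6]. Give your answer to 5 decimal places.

h = 1, n = 6.
(3h/8)·[y₀ + 3y₁ + 3y₂ + 2y₃ + 3y₄ + 3y₅ + y₆] = 0.375·(59.76) = 22.41000.

22.41000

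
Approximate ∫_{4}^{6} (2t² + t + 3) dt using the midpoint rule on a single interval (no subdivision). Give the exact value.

116

M = (b−a)·f(5) = 2·(58) = 116.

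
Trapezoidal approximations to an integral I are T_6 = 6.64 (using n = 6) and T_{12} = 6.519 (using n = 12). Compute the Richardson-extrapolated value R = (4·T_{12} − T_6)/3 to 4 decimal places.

6.4787

R = (4·T_{12} − T_6) / 3 = (4·6.519 − 6.64)/3 = (19.436)/3 = 6.4787.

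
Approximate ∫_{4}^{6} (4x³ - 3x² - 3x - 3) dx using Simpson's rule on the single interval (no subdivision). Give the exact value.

S = (b−a)/6 · [f(4) + 4f(5) + f(6)] = 0.333333·[193 + 4·407 + 735] = 852.

852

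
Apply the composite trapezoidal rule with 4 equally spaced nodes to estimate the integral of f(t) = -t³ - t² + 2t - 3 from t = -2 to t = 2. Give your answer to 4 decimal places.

h = (2 − (-2))/3 = 1.333333.
Nodes t₀,…,t₃ = -2, -0.666667, 0.666667, 2.
f(t) = -t³ - t² + 2t - 3: f₀=-3, f₁=-4.481481, f₂=-2.407407, f₃=-11.
(h/2)·[f₀ + 2f₁ + 2f₂ + f₃] = 0.666667·(-27.777778) = -18.5185.

-18.5185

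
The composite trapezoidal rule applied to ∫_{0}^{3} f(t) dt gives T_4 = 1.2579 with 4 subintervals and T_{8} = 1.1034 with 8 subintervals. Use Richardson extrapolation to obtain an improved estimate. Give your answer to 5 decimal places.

R = (4·T_{8} − T_4) / 3 = (4·1.1034 − 1.2579)/3 = (3.1557)/3 = 1.05190.

1.05190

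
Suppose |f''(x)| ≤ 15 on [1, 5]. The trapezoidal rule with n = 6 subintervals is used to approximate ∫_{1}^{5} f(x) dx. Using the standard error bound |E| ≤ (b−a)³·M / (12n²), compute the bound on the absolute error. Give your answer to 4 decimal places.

|E| ≤ (4)³·15 / (12·6²) = 960/432 = 2.2222.

2.2222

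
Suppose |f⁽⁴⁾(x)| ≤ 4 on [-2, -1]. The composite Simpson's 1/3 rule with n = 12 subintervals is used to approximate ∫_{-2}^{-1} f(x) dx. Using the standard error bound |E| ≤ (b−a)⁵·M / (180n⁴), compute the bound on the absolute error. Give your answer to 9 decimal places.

|E| ≤ (1)⁵·4 / (180·12⁴) = 4/3732480 = 0.000001072.

0.000001072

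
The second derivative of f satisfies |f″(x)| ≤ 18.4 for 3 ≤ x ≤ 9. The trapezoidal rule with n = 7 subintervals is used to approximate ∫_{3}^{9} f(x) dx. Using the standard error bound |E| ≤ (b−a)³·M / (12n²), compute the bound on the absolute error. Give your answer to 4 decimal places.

6.7592

|E| ≤ (6)³·18.4 / (12·7²) = 3974.4/588 = 6.7592.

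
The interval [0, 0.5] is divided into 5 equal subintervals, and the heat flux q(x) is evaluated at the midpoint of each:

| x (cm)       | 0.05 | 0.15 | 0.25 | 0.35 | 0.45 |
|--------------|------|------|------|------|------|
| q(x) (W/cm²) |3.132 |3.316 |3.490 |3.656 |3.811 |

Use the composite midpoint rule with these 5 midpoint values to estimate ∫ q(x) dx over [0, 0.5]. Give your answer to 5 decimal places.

1.74050

h = 0.1, n = 5.
h·[y(m₁) + y(m₂) + y(m₃) + y(m₄) + y(m₅)] = 0.1·(17.405) = 1.74050.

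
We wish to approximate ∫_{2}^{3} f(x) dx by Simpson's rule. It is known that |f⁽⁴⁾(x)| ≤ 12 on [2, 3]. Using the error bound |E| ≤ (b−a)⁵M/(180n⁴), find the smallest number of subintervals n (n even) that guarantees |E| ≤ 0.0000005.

20

Need 12/(180n⁴) ≤ 0.0000005.
n⁴ ≥ 12/(180·0.0000005) = 133333 ⇒ n ≥ 19.1089, so the smallest even n is 20. (n must be even for Simpson's rule.)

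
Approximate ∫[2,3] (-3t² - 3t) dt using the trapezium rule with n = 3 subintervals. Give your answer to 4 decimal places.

h = (3 − 2)/3 = 0.333333.
Nodes t₀,…,t₃ = 2, 2.333333, 2.666667, 3.
f(t) = -3t² - 3t: f₀=-18, f₁=-23.333333, f₂=-29.333333, f₃=-36.
(h/2)·[f₀ + 2f₁ + 2f₂ + f₃] = 0.166667·(-159.333333) = -26.5556.

-26.5556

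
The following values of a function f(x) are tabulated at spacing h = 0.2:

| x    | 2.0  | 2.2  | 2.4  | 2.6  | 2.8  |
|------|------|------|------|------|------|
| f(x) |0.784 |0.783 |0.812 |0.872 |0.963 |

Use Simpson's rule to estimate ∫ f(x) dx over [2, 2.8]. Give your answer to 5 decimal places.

h = 0.2, n = 4.
(h/3)·[y₀ + 4y₁ + 2y₂ + 4y₃ + y₄] = 0.066667·(9.991) = 0.66607.

0.66607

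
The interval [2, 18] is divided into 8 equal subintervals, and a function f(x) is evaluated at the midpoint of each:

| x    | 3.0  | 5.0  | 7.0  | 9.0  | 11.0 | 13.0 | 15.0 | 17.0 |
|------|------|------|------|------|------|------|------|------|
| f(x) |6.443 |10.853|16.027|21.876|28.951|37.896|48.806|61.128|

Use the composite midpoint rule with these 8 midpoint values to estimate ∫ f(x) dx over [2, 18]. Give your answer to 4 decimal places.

463.9600

h = 2, n = 8.
h·[y(m₁) + y(m₂) + y(m₃) + y(m₄) + y(m₅) + y(m₆) + y(m₇) + y(m₈)] = 2·(231.980) = 463.9600.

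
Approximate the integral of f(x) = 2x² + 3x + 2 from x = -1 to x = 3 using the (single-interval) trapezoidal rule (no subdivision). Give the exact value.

60

T = (b−a)/2 · [f(-1) + f(3)] = 2·[1 + 29] = 60.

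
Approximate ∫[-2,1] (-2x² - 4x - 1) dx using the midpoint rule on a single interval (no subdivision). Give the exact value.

1.5

M = (b−a)·f(-0.5) = 3·(0.5) = 1.5.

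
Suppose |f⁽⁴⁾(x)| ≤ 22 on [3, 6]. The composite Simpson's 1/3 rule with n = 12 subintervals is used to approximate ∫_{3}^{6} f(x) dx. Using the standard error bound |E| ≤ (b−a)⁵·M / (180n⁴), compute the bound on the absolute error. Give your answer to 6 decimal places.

0.001432

|E| ≤ (3)⁵·22 / (180·12⁴) = 5346/3732480 = 0.001432.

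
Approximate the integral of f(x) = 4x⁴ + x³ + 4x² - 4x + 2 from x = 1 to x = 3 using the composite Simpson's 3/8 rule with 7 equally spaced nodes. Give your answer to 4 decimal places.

h = (3 − 1)/6 = 0.333333.
Nodes x₀,…,x₆ = 1, 1.333333, 1.666667, 2, 2.333333, 2.666667, 3.
f(x) = 4x⁴ + x³ + 4x² - 4x + 2: f₀=7, f₁=18.790123, f₂=41.938272, f₃=82, f₄=145.716049, f₅=241.012346, f₆=377.
(3h/8)·[f₀ + 3f₁ + 3f₂ + 2f₃ + 3f₄ + 3f₅ + f₆] = 0.125·(1890.370370) = 236.2963.

236.2963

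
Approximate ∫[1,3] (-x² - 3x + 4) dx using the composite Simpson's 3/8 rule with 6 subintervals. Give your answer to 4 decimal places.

-12.6667

h = (3 − 1)/6 = 0.333333.
Nodes x₀,…,x₆ = 1, 1.333333, 1.666667, 2, 2.333333, 2.666667, 3.
f(x) = -x² - 3x + 4: f₀=0, f₁=-1.777778, f₂=-3.777778, f₃=-6, f₄=-8.444444, f₅=-11.111111, f₆=-14.
(3h/8)·[f₀ + 3f₁ + 3f₂ + 2f₃ + 3f₄ + 3f₅ + f₆] = 0.125·(-101.333333) = -12.6667.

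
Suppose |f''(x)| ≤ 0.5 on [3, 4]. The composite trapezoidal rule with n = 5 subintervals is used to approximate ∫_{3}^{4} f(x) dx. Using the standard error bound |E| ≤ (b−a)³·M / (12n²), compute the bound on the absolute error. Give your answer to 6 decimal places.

0.001667

|E| ≤ (1)³·0.5 / (12·5²) = 0.5/300 = 0.001667.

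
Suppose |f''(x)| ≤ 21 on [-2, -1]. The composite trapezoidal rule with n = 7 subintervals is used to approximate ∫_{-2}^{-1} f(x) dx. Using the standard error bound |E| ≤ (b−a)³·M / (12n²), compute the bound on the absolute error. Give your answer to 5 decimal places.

0.03571

|E| ≤ (1)³·21 / (12·7²) = 21/588 = 0.03571.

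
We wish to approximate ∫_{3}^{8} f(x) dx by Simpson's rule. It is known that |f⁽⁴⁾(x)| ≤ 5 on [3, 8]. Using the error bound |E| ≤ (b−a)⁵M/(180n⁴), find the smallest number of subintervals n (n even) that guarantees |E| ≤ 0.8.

Need 15625/(180n⁴) ≤ 0.8.
n⁴ ≥ 15625/(180·0.8) = 108.507 ⇒ n ≥ 3.2275, so the smallest even n is 4. (n must be even for Simpson's rule.)

4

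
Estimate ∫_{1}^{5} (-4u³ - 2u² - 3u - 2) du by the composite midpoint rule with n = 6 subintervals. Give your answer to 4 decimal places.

-745.0370

h = (5 − 1)/6 = 0.666667.
Midpoints m₁,…,m₆ = 1.333333, 2, 2.666667, 3.333333, 4, 4.666667.
f(m₁)=-19.037037, f(m₂)=-48, f(m₃)=-100.074074, f(m₄)=-182.370370, f(m₅)=-302, f(m₆)=-466.074074.
h·[f(m₁) + f(m₂) + f(m₃) + f(m₄) + f(m₅) + f(m₆)] = 0.666667·(-1117.555556) = -745.0370.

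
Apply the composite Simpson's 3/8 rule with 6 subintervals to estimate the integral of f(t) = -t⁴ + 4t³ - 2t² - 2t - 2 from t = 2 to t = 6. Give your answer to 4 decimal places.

-447.7037

h = (6 − 2)/6 = 0.666667.
Nodes t₀,…,t₆ = 2, 2.666667, 3.333333, 4, 4.666667, 5.333333, 6.
f(t) = -t⁴ + 4t³ - 2t² - 2t - 2: f₀=2, f₁=3.728395, f₂=-6.197531, f₃=-42, f₄=-122.641975, f₅=-271.827160, f₆=-518.
(3h/8)·[f₀ + 3f₁ + 3f₂ + 2f₃ + 3f₄ + 3f₅ + f₆] = 0.25·(-1790.814815) = -447.7037.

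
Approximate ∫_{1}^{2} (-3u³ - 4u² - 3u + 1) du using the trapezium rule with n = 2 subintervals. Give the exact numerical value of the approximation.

-24.8125

h = (2 − 1)/2 = 0.5.
Nodes u₀,…,u₂ = 1, 1.5, 2.
f(u) = -3u³ - 4u² - 3u + 1: f₀=-9, f₁=-22.625, f₂=-45.
(h/2)·[f₀ + 2f₁ + f₂] = 0.25·(-99.25) = -24.8125.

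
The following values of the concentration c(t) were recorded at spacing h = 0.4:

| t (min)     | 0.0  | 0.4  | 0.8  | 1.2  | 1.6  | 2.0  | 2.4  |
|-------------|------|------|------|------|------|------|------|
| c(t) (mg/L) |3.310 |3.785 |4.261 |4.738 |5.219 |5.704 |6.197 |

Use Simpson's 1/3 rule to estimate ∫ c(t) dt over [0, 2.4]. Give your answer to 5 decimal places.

h = 0.4, n = 6.
(h/3)·[y₀ + 4y₁ + 2y₂ + 4y₃ + 2y₄ + 4y₅ + y₆] = 0.133333·(85.375) = 11.38333.

11.38333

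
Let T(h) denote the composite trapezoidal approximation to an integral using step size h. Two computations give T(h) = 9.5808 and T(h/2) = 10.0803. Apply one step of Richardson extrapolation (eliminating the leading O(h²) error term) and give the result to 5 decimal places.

R = (4·T(h/2) − T(h)) / 3 = (4·10.0803 − 9.5808)/3 = (30.7404)/3 = 10.24680.

10.24680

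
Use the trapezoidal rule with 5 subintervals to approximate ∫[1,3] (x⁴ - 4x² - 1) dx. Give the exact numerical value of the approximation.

h = (3 − 1)/5 = 0.4.
Nodes x₀,…,x₅ = 1, 1.4, 1.8, 2.2, 2.6, 3.
f(x) = x⁴ - 4x² - 1: f₀=-4, f₁=-4.9984, f₂=-3.4624, f₃=3.0656, f₄=17.6576, f₅=44.
(h/2)·[f₀ + 2f₁ + 2f₂ + 2f₃ + 2f₄ + f₅] = 0.2·(64.5248) = 12.90496.

12.90496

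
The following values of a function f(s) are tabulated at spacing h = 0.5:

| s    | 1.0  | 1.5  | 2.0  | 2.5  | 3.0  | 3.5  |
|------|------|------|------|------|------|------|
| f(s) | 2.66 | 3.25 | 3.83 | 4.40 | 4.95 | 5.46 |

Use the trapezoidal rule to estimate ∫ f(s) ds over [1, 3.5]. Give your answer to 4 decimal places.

10.2450

h = 0.5, n = 5.
(h/2)·[y₀ + 2y₁ + 2y₂ + 2y₃ + 2y₄ + y₅] = 0.25·(40.98) = 10.2450.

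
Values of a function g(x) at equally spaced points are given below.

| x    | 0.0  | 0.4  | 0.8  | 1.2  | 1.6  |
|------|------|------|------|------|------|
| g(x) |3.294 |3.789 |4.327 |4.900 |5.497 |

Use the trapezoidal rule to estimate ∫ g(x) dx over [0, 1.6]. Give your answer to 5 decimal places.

h = 0.4, n = 4.
(h/2)·[y₀ + 2y₁ + 2y₂ + 2y₃ + y₄] = 0.2·(34.823) = 6.96460.

6.96460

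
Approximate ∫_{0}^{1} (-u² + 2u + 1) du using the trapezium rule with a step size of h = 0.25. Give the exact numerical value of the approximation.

1.65625

h = (1 − 0)/4 = 0.25.
Nodes u₀,…,u₄ = 0, 0.25, 0.5, 0.75, 1.
f(u) = -u² + 2u + 1: f₀=1, f₁=1.4375, f₂=1.75, f₃=1.9375, f₄=2.
(h/2)·[f₀ + 2f₁ + 2f₂ + 2f₃ + f₄] = 0.125·(13.25) = 1.65625.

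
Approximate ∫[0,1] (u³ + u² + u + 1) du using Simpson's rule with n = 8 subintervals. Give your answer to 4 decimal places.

h = (1 − 0)/8 = 0.125.
Nodes u₀,…,u₈ = 0, 0.125, 0.25, 0.375, 0.5, 0.625, 0.75, 0.875, 1.
f(u) = u³ + u² + u + 1: f₀=1, f₁=1.142578125, f₂=1.328125, f₃=1.568359375, f₄=1.875, f₅=2.259765625, f₆=2.734375, f₇=3.310546875, f₈=4.
(h/3)·[f₀ + 4f₁ + 2f₂ + 4f₃ + 2f₄ + 4f₅ + 2f₆ + 4f₇ + f₈] = 0.041667·(50) = 2.0833.

2.0833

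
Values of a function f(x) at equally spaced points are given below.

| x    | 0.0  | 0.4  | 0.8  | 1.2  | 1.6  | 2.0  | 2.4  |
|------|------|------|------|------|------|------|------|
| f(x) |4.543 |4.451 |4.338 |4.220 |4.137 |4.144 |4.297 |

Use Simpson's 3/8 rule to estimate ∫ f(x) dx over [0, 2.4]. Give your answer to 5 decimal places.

10.27350

h = 0.4, n = 6.
(3h/8)·[y₀ + 3y₁ + 3y₂ + 2y₃ + 3y₄ + 3y₅ + y₆] = 0.15·(68.490) = 10.27350.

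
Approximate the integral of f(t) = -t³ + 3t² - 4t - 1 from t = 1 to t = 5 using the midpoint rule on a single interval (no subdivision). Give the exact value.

M = (b−a)·f(3) = 4·(-13) = -52.

-52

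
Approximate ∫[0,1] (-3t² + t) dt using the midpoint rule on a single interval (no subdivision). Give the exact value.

-0.25

M = (b−a)·f(0.5) = 1·(-0.25) = -0.25.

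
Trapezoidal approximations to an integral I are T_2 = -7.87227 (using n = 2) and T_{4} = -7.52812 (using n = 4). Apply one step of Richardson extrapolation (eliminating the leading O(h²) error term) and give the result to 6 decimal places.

-7.413403

R = (4·T_{4} − T_2) / 3 = (4·(-7.52812) − (-7.87227))/3 = (-22.24021)/3 = -7.413403.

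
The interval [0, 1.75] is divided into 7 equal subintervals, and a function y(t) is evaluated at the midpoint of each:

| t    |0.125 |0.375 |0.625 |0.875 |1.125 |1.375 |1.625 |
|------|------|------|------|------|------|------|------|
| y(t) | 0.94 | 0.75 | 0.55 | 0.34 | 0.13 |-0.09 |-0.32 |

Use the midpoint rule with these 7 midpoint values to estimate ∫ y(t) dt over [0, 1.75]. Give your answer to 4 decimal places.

0.5750

h = 0.25, n = 7.
h·[y(m₁) + y(m₂) + y(m₃) + y(m₄) + y(m₅) + y(m₆) + y(m₇)] = 0.25·(2.30) = 0.5750.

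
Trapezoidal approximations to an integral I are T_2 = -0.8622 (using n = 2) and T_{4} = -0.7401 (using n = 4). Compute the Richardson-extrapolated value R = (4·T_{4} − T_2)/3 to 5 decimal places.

-0.69940

R = (4·T_{4} − T_2) / 3 = (4·(-0.7401) − (-0.8622))/3 = (-2.0982)/3 = -0.69940.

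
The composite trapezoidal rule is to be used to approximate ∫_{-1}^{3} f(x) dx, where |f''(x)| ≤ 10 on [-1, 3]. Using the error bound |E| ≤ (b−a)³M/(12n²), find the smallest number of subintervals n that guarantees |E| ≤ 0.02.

52

Need 640/(12n²) ≤ 0.02.
n² ≥ 640/(12·0.02) = 2666.67 ⇒ n ≥ 51.6398, so the smallest n is 52.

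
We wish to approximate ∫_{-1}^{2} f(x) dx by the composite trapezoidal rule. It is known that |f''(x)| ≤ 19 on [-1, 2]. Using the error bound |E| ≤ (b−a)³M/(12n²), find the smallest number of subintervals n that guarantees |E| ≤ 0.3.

Need 513/(12n²) ≤ 0.3.
n² ≥ 513/(12·0.3) = 142.5 ⇒ n ≥ 11.9373, so the smallest n is 12.

12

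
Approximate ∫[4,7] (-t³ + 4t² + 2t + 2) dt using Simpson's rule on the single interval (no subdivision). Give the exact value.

S = (b−a)/6 · [f(4) + 4f(5.5) + f(7)] = 0.5·[10 + 4·(-32.375) + (-131)] = -125.25.

-125.25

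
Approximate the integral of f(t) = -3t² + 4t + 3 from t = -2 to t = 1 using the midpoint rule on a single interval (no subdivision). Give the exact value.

M = (b−a)·f(-0.5) = 3·(0.25) = 0.75.

0.75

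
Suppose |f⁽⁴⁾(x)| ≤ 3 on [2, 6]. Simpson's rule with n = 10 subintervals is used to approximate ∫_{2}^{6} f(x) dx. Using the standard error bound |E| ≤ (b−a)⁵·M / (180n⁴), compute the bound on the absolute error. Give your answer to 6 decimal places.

|E| ≤ (4)⁵·3 / (180·10⁴) = 3072/1800000 = 0.001707.

0.001707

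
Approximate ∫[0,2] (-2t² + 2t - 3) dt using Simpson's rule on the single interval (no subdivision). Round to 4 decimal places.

-7.3333

S = (b−a)/6 · [f(0) + 4f(1) + f(2)] = 0.333333·[(-3) + 4·(-3) + (-7)] = -7.3333.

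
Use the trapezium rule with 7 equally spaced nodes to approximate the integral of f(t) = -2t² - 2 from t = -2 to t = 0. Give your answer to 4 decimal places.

-9.4074

h = (0 − (-2))/6 = 0.333333.
Nodes t₀,…,t₆ = -2, -1.666667, -1.333333, -1, -0.666667, -0.333333, 0.
f(t) = -2t² - 2: f₀=-10, f₁=-7.555556, f₂=-5.555556, f₃=-4, f₄=-2.888889, f₅=-2.222222, f₆=-2.
(h/2)·[f₀ + 2f₁ + 2f₂ + 2f₃ + 2f₄ + 2f₅ + f₆] = 0.166667·(-56.444444) = -9.4074.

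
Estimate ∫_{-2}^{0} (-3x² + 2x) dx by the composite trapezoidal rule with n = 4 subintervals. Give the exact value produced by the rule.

h = (0 − (-2))/4 = 0.5.
Nodes x₀,…,x₄ = -2, -1.5, -1, -0.5, 0.
f(x) = -3x² + 2x: f₀=-16, f₁=-9.75, f₂=-5, f₃=-1.75, f₄=0.
(h/2)·[f₀ + 2f₁ + 2f₂ + 2f₃ + f₄] = 0.25·(-49) = -12.25.

-12.25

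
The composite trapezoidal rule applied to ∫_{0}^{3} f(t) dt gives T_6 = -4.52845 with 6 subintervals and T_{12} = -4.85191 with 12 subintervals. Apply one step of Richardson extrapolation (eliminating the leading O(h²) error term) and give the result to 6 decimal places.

-4.959730

R = (4·T_{12} − T_6) / 3 = (4·(-4.85191) − (-4.52845))/3 = (-14.87919)/3 = -4.959730.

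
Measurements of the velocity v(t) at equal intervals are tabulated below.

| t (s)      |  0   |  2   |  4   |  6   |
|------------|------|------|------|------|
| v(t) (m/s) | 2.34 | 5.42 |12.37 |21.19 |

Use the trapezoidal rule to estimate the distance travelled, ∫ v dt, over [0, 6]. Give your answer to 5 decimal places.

h = 2, n = 3.
(h/2)·[y₀ + 2y₁ + 2y₂ + y₃] = 1·(59.11) = 59.11000.

59.11000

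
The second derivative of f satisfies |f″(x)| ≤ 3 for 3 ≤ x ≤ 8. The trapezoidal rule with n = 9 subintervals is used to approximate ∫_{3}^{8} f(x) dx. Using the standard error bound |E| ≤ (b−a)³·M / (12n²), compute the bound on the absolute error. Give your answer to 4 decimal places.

0.3858

|E| ≤ (5)³·3 / (12·9²) = 375/972 = 0.3858.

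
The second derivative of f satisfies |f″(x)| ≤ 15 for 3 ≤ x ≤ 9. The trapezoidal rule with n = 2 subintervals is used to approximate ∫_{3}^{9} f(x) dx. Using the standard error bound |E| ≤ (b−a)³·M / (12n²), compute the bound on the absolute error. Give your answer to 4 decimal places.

|E| ≤ (6)³·15 / (12·2²) = 3240/48 = 67.5000.

67.5000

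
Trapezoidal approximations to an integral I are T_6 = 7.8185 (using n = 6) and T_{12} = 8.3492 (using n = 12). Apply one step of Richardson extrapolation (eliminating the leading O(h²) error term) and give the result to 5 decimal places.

8.52610

R = (4·T_{12} − T_6) / 3 = (4·8.3492 − 7.8185)/3 = (25.5783)/3 = 8.52610.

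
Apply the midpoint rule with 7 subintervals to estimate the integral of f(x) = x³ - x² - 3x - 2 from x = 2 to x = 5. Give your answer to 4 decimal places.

75.3138

h = (5 − 2)/7 = 0.428571.
Midpoints m₁,…,m₇ = 2.214286, 2.642857, 3.071429, 3.5, 3.928571, 4.357143, 4.785714.
f(m₁)=-2.689140, f(m₂)=1.546283, f(m₃)=8.326895, f(m₄)=18.125, f(m₅)=31.412901, f(m₆)=48.662901, f(m₇)=70.347303.
h·[f(m₁) + f(m₂) + f(m₃) + f(m₄) + f(m₅) + f(m₆) + f(m₇)] = 0.428571·(175.732143) = 75.3138.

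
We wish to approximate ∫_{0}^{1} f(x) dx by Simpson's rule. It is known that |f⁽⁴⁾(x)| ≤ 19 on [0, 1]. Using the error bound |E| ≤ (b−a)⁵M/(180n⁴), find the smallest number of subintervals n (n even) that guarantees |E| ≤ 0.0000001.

Need 19/(180n⁴) ≤ 0.0000001.
n⁴ ≥ 19/(180·0.0000001) = 1.05556e+06 ⇒ n ≥ 32.0531, so the smallest even n is 34. (n must be even for Simpson's rule.)

34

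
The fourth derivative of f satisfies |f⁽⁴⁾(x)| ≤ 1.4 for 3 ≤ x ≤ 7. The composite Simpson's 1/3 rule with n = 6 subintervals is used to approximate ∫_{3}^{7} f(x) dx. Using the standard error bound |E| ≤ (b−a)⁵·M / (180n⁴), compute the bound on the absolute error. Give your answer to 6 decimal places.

0.006145

|E| ≤ (4)⁵·1.4 / (180·6⁴) = 1433.6/233280 = 0.006145.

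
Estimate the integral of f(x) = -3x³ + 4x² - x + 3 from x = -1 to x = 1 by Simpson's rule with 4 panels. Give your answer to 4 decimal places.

h = (1 − (-1))/4 = 0.5.
Nodes x₀,…,x₄ = -1, -0.5, 0, 0.5, 1.
f(x) = -3x³ + 4x² - x + 3: f₀=11, f₁=4.875, f₂=3, f₃=3.125, f₄=3.
(h/3)·[f₀ + 4f₁ + 2f₂ + 4f₃ + f₄] = 0.166667·(52) = 8.6667.

8.6667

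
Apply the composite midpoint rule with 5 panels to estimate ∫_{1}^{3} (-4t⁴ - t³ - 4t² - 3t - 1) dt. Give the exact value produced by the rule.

-259.23264

h = (3 − 1)/5 = 0.4.
Midpoints m₁,…,m₅ = 1.2, 1.6, 2, 2.4, 2.8.
f(m₁)=-20.3824, f(m₂)=-46.3504, f(m₃)=-95, f(m₄)=-177.7744, f(m₅)=-308.5744.
h·[f(m₁) + f(m₂) + f(m₃) + f(m₄) + f(m₅)] = 0.4·(-648.0816) = -259.23264.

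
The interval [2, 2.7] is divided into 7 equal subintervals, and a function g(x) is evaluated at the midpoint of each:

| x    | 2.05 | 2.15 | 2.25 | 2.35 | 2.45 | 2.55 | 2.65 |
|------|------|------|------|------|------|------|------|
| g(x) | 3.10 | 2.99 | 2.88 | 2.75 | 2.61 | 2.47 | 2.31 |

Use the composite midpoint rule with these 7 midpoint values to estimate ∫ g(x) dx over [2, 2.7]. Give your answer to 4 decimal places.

h = 0.1, n = 7.
h·[y(m₁) + y(m₂) + y(m₃) + y(m₄) + y(m₅) + y(m₆) + y(m₇)] = 0.1·(19.11) = 1.9110.

1.9110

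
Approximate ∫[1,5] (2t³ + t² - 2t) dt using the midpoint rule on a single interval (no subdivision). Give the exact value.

M = (b−a)·f(3) = 4·(57) = 228.

228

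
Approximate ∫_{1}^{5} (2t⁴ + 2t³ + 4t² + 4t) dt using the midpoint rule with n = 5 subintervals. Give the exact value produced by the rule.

1743.88224

h = (5 − 1)/5 = 0.8.
Midpoints m₁,…,m₅ = 1.4, 2.2, 3, 3.8, 4.6.
f(m₁)=26.6112, f(m₂)=96.3072, f(m₃)=264, f(m₄)=599.7312, f(m₅)=1193.2032.
h·[f(m₁) + f(m₂) + f(m₃) + f(m₄) + f(m₅)] = 0.8·(2179.8528) = 1743.88224.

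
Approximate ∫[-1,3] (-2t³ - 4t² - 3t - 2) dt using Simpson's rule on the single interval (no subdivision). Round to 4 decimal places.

S = (b−a)/6 · [f(-1) + 4f(1) + f(3)] = 0.666667·[(-1) + 4·(-11) + (-101)] = -97.3333.

-97.3333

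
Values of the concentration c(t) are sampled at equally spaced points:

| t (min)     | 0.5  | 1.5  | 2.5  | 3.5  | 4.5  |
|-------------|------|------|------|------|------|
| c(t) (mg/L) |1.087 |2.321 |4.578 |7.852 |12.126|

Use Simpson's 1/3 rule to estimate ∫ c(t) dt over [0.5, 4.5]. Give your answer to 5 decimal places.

21.02033

h = 1, n = 4.
(h/3)·[y₀ + 4y₁ + 2y₂ + 4y₃ + y₄] = 0.333333·(63.061) = 21.02033.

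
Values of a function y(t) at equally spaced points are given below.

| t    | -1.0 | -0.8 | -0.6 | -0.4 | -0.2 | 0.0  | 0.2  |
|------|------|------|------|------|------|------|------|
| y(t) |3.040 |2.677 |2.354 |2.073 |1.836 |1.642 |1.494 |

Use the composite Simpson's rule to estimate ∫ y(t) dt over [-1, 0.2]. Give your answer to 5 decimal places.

2.56547

h = 0.2, n = 6.
(h/3)·[y₀ + 4y₁ + 2y₂ + 4y₃ + 2y₄ + 4y₅ + y₆] = 0.066667·(38.482) = 2.56547.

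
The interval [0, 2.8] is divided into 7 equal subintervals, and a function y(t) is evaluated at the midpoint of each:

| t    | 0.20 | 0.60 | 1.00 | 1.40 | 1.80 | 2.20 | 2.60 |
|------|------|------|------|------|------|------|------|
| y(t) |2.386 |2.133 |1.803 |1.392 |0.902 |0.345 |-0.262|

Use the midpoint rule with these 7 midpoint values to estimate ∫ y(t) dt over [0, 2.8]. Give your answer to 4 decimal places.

h = 0.4, n = 7.
h·[y(m₁) + y(m₂) + y(m₃) + y(m₄) + y(m₅) + y(m₆) + y(m₇)] = 0.4·(8.699) = 3.4796.

3.4796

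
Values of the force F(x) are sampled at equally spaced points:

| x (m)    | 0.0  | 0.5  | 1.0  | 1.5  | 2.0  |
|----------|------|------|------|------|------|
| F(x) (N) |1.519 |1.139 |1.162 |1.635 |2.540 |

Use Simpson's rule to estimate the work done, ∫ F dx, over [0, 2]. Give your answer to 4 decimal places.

2.9132

h = 0.5, n = 4.
(h/3)·[y₀ + 4y₁ + 2y₂ + 4y₃ + y₄] = 0.166667·(17.479) = 2.9132.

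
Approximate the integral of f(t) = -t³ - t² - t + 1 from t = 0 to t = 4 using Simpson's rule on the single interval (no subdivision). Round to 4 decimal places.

-89.3333

S = (b−a)/6 · [f(0) + 4f(2) + f(4)] = 0.666667·[1 + 4·(-13) + (-83)] = -89.3333.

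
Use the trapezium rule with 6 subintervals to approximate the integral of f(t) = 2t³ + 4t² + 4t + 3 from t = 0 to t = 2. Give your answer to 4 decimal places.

33.0370

h = (2 − 0)/6 = 0.333333.
Nodes t₀,…,t₆ = 0, 0.333333, 0.666667, 1, 1.333333, 1.666667, 2.
f(t) = 2t³ + 4t² + 4t + 3: f₀=3, f₁=4.851852, f₂=8.037037, f₃=13, f₄=20.185185, f₅=30.037037, f₆=43.
(h/2)·[f₀ + 2f₁ + 2f₂ + 2f₃ + 2f₄ + 2f₅ + f₆] = 0.166667·(198.222222) = 33.0370.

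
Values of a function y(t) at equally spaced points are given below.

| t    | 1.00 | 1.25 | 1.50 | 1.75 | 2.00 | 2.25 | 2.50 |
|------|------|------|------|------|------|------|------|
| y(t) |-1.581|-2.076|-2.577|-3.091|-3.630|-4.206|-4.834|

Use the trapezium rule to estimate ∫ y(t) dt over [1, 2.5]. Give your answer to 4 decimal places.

-4.6969

h = 0.25, n = 6.
(h/2)·[y₀ + 2y₁ + 2y₂ + 2y₃ + 2y₄ + 2y₅ + y₆] = 0.125·(-37.575) = -4.6969.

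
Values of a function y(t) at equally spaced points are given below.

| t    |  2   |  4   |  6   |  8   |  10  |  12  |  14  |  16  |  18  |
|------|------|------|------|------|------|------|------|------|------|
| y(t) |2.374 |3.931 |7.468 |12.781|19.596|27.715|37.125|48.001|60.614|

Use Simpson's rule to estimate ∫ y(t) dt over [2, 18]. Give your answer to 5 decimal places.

h = 2, n = 8.
(h/3)·[y₀ + 4y₁ + 2y₂ + 4y₃ + 2y₄ + 4y₅ + 2y₆ + 4y₇ + y₈] = 0.666667·(561.078) = 374.05200.

374.05200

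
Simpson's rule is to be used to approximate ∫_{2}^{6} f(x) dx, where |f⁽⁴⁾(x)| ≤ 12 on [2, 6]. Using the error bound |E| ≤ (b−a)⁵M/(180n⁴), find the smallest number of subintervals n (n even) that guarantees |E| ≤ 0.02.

Need 12288/(180n⁴) ≤ 0.02.
n⁴ ≥ 12288/(180·0.02) = 3413.33 ⇒ n ≥ 7.6435, so the smallest even n is 8. (n must be even for Simpson's rule.)

8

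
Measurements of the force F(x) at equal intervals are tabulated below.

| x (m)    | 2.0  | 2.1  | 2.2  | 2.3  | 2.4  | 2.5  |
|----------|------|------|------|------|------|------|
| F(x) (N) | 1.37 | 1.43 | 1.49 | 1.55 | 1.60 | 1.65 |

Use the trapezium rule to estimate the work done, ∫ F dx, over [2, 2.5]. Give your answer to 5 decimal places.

0.75800

h = 0.1, n = 5.
(h/2)·[y₀ + 2y₁ + 2y₂ + 2y₃ + 2y₄ + y₅] = 0.05·(15.16) = 0.75800.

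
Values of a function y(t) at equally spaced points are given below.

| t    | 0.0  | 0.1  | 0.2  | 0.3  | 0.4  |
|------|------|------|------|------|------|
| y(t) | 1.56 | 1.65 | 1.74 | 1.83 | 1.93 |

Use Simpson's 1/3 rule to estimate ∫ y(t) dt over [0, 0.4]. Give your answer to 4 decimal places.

h = 0.1, n = 4.
(h/3)·[y₀ + 4y₁ + 2y₂ + 4y₃ + y₄] = 0.033333·(20.89) = 0.6963.

0.6963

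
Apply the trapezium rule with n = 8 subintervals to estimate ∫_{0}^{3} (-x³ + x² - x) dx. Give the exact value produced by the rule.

h = (3 − 0)/8 = 0.375.
Nodes x₀,…,x₈ = 0, 0.375, 0.75, 1.125, 1.5, 1.875, 2.25, 2.625, 3.
f(x) = -x³ + x² - x: f₀=0, f₁=-0.287109375, f₂=-0.609375, f₃=-1.283203125, f₄=-2.625, f₅=-4.951171875, f₆=-8.578125, f₇=-13.822265625, f₈=-21.
(h/2)·[f₀ + 2f₁ + 2f₂ + 2f₃ + 2f₄ + 2f₅ + 2f₆ + 2f₇ + f₈] = 0.1875·(-85.3125) = -15.99609375.

-15.99609375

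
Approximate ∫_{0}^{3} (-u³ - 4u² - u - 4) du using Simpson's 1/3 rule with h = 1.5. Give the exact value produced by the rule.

h = (3 − 0)/2 = 1.5.
Nodes u₀,…,u₂ = 0, 1.5, 3.
f(u) = -u³ - 4u² - u - 4: f₀=-4, f₁=-17.875, f₂=-70.
(h/3)·[f₀ + 4f₁ + f₂] = 0.5·(-145.5) = -72.75.

-72.75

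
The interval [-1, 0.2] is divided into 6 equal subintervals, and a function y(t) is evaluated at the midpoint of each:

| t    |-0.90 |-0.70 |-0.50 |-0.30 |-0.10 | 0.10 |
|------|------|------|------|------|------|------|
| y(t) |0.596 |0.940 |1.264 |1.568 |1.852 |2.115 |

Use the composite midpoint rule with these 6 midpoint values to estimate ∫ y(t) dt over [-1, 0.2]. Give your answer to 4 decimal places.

h = 0.2, n = 6.
h·[y(m₁) + y(m₂) + y(m₃) + y(m₄) + y(m₅) + y(m₆)] = 0.2·(8.335) = 1.6670.

1.6670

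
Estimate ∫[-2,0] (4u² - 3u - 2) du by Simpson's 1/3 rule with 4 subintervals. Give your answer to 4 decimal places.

12.6667

h = (0 − (-2))/4 = 0.5.
Nodes u₀,…,u₄ = -2, -1.5, -1, -0.5, 0.
f(u) = 4u² - 3u - 2: f₀=20, f₁=11.5, f₂=5, f₃=0.5, f₄=-2.
(h/3)·[f₀ + 4f₁ + 2f₂ + 4f₃ + f₄] = 0.166667·(76) = 12.6667.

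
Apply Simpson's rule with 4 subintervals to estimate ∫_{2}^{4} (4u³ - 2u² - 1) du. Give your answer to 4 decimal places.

200.6667

h = (4 − 2)/4 = 0.5.
Nodes u₀,…,u₄ = 2, 2.5, 3, 3.5, 4.
f(u) = 4u³ - 2u² - 1: f₀=23, f₁=49, f₂=89, f₃=146, f₄=223.
(h/3)·[f₀ + 4f₁ + 2f₂ + 4f₃ + f₄] = 0.166667·(1204) = 200.6667.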